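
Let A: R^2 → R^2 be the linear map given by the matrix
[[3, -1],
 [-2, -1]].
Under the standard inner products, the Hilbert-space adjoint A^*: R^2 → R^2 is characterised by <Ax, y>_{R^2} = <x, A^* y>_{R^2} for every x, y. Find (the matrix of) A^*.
A^* = A^T =
[[3, -2],
 [-1, -1]]

For real matrices with standard dot products, the defining identity <Ax, y> = <x, A^* y> gives (Ax)^T y = x^T (A^*) y, i.e. x^T A^T y = x^T (A^*) y. Since this holds for all x, y, we must have A^* = A^T. Therefore
A^* =
[[3, -2],
 [-1, -1]].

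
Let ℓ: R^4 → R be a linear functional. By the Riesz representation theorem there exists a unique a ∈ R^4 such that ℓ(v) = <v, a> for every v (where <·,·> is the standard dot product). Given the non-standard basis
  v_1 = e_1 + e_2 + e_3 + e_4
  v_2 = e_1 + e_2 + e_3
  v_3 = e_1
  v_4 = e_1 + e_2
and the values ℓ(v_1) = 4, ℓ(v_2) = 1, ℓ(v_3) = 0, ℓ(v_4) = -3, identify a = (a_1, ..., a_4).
a = (0, -3, 4, 3)

Write a = (a_1, ..., a_4) in the standard basis. For each basis vector v_i, ℓ(v_i) = <v_i, a> is a linear equation in the a_j's. Collect the n equations into a matrix system V a = ℓ, where row i of V is v_i (expressed in the standard basis). Since V is invertible (lower-triangular with 1s on the diagonal, up to permutation), solve by back-substitution:
  V =
[[1, 1, 1, 1],
 [1, 1, 1, 0],
 [1, 0, 0, 0],
 [1, 1, 0, 0]]
  V a = (4, 1, 0, -3)
Solving gives a = (0, -3, 4, 3).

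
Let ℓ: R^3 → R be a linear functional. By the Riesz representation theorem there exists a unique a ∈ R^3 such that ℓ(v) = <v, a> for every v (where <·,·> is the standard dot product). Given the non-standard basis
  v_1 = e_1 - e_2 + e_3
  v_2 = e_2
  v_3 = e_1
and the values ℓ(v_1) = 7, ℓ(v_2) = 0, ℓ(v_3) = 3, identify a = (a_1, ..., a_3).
a = (3, 0, 4)

Write a = (a_1, ..., a_3) in the standard basis. For each basis vector v_i, ℓ(v_i) = <v_i, a> is a linear equation in the a_j's. Collect the n equations into a matrix system V a = ℓ, where row i of V is v_i (expressed in the standard basis). Since V is invertible (lower-triangular with 1s on the diagonal, up to permutation), solve by back-substitution:
  V =
[[1, -1, 1],
 [0, 1, 0],
 [1, 0, 0]]
  V a = (7, 0, 3)
Solving gives a = (3, 0, 4).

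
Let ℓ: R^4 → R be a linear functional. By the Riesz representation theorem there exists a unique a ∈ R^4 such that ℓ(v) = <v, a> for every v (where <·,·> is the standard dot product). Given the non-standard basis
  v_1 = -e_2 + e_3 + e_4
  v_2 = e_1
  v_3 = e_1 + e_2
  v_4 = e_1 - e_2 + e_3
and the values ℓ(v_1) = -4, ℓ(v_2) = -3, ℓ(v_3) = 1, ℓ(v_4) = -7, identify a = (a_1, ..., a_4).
a = (-3, 4, 0, 0)

Write a = (a_1, ..., a_4) in the standard basis. For each basis vector v_i, ℓ(v_i) = <v_i, a> is a linear equation in the a_j's. Collect the n equations into a matrix system V a = ℓ, where row i of V is v_i (expressed in the standard basis). Since V is invertible (lower-triangular with 1s on the diagonal, up to permutation), solve by back-substitution:
  V =
[[0, -1, 1, 1],
 [1, 0, 0, 0],
 [1, 1, 0, 0],
 [1, -1, 1, 0]]
  V a = (-4, -3, 1, -7)
Solving gives a = (-3, 4, 0, 0).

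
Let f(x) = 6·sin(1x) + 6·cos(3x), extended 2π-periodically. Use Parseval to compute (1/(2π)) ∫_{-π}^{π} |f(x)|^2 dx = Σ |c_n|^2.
Σ |c_n|^2 = 36

Expand |f|^2 and use orthogonality of {sin(nx), cos(mx)} on [-π, π]:
  ∫_{-π}^{π} sin(nx)^2 dx = π, ∫ cos(mx)^2 dx = π, and cross terms integrate to 0.
So ∫_{-π}^{π} f(x)^2 dx = 6^2 · π + 6^2 · π = (36 + 36)π.
Divide by 2π: (36 + 36)/2 = 36.
By Parseval, this equals Σ |c_n|^2.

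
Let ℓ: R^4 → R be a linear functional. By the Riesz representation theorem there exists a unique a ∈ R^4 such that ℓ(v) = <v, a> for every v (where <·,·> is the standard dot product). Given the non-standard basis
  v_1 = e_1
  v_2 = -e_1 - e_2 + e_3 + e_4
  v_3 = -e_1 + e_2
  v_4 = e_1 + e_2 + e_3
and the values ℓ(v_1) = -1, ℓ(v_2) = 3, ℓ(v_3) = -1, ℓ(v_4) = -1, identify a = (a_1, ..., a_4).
a = (-1, -2, 2, -2)

Write a = (a_1, ..., a_4) in the standard basis. For each basis vector v_i, ℓ(v_i) = <v_i, a> is a linear equation in the a_j's. Collect the n equations into a matrix system V a = ℓ, where row i of V is v_i (expressed in the standard basis). Since V is invertible (lower-triangular with 1s on the diagonal, up to permutation), solve by back-substitution:
  V =
[[1, 0, 0, 0],
 [-1, -1, 1, 1],
 [-1, 1, 0, 0],
 [1, 1, 1, 0]]
  V a = (-1, 3, -1, -1)
Solving gives a = (-1, -2, 2, -2).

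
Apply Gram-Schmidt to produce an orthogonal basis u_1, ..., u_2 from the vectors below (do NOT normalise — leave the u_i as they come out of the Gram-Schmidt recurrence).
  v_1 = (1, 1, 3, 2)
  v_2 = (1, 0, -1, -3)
Orthogonal basis:
  u_1 = (1, 1, 3, 2)
  u_2 = (23/15, 8/15, 3/5, -29/15)

Apply the Gram-Schmidt recurrence
  u_1 = v_1
  u_i = v_i − Σ_{j<i} ((v_i · u_j) / (u_j · u_j)) · u_j.

Step by step this gives:
  u_1 = (1, 1, 3, 2)
  u_2 = (23/15, 8/15, 3/5, -29/15)

Orthogonality check:
  u_2 · u_1 = 0 (should be 0)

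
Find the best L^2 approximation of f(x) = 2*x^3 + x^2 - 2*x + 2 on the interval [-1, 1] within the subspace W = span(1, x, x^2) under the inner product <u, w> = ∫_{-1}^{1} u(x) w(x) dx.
g(x) = x^2 - 4*x/5 + 2

The best approximation g ∈ W is the orthogonal projection of f onto W. Writing g = a_0 + a_1 x + a_2 x^2, the coefficients solve the normal equations G · a = b where
  G_{ij} = <φ_i, φ_j> and b_i = <f, φ_i>, with φ_0 = 1, φ_1 = x, φ_2 = x^2.
G =
  [2, 0, 2/3]
  [0, 2/3, 0]
  [2/3, 0, 2/5],
b = (14/3, -8/15, 26/15).
Solving gives a_0 = 2, a_1 = -4/5, a_2 = 1, so
  g(x) = x^2 - 4*x/5 + 2.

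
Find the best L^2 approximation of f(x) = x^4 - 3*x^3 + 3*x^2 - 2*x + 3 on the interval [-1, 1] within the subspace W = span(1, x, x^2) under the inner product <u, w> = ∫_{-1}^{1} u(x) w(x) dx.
g(x) = 27*x^2/7 - 19*x/5 + 102/35

The best approximation g ∈ W is the orthogonal projection of f onto W. Writing g = a_0 + a_1 x + a_2 x^2, the coefficients solve the normal equations G · a = b where
  G_{ij} = <φ_i, φ_j> and b_i = <f, φ_i>, with φ_0 = 1, φ_1 = x, φ_2 = x^2.
G =
  [2, 0, 2/3]
  [0, 2/3, 0]
  [2/3, 0, 2/5],
b = (42/5, -38/15, 122/35).
Solving gives a_0 = 102/35, a_1 = -19/5, a_2 = 27/7, so
  g(x) = 27*x^2/7 - 19*x/5 + 102/35.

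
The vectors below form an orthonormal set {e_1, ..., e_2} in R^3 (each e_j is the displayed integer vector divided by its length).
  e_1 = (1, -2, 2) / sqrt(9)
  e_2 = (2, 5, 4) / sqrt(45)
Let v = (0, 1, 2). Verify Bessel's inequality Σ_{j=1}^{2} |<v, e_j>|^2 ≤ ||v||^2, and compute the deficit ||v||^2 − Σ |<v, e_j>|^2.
Σ |<v, e_j>|^2 = 21/5; ||v||^2 = 5; deficit = 4/5

Write each e_j = u_j / sqrt(<u_j, u_j>) where u_j is the displayed integer vector. Then <v, e_j> = <v, u_j> / sqrt(<u_j, u_j>), so |<v, e_j>|^2 = <v, u_j>^2 / <u_j, u_j>.
Coefficients: <v, e_1> = 2/sqrt(9), <v, e_2> = 13/sqrt(45).
Square and sum: Σ |<v, e_j>|^2 = 21/5.
Compute ||v||^2 = v·v = 5.
Deficit = 5 − 21/5 = 4/5 ≥ 0, confirming Bessel's inequality. (The deficit equals ||v − Σ <v,e_j> e_j||^2, the squared distance from v to span{e_j}.)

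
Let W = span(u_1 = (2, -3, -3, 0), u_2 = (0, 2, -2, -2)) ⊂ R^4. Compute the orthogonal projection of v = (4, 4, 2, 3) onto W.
proj_W(v) = (-10/11, 34/33, 56/33, 1/3)

Set up U = [u_1 | ... | u_2] ∈ R^(4×2). The projector onto W = col(U) is P = U (U^T U)^(-1) U^T.
Compute U^T U =
  [22, 0]
  [0, 12],
and U^T v = (-10, -2).
Solve U^T U · c = U^T v for the coefficients: c = (-5/11, -1/6). The projection is proj_W(v) = U c.
Check: (v - proj_W(v)) · u_1 = 0  (should be 0).
Check: (v - proj_W(v)) · u_2 = 0  (should be 0).
Result: proj_W(v) = (-10/11, 34/33, 56/33, 1/3).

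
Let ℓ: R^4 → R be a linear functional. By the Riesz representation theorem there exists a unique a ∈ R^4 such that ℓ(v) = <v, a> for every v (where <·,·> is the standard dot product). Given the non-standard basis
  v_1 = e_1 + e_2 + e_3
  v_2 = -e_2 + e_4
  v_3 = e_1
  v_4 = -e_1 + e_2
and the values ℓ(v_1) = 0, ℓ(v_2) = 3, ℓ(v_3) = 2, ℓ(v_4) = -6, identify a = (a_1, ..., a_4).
a = (2, -4, 2, -1)

Write a = (a_1, ..., a_4) in the standard basis. For each basis vector v_i, ℓ(v_i) = <v_i, a> is a linear equation in the a_j's. Collect the n equations into a matrix system V a = ℓ, where row i of V is v_i (expressed in the standard basis). Since V is invertible (lower-triangular with 1s on the diagonal, up to permutation), solve by back-substitution:
  V =
[[1, 1, 1, 0],
 [0, -1, 0, 1],
 [1, 0, 0, 0],
 [-1, 1, 0, 0]]
  V a = (0, 3, 2, -6)
Solving gives a = (2, -4, 2, -1).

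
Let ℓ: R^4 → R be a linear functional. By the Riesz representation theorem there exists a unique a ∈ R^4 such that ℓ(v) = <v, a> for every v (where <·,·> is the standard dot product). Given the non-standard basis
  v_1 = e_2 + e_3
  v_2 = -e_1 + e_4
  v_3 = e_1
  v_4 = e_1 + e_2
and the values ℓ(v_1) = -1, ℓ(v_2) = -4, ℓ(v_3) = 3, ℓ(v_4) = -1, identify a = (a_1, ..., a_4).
a = (3, -4, 3, -1)

Write a = (a_1, ..., a_4) in the standard basis. For each basis vector v_i, ℓ(v_i) = <v_i, a> is a linear equation in the a_j's. Collect the n equations into a matrix system V a = ℓ, where row i of V is v_i (expressed in the standard basis). Since V is invertible (lower-triangular with 1s on the diagonal, up to permutation), solve by back-substitution:
  V =
[[0, 1, 1, 0],
 [-1, 0, 0, 1],
 [1, 0, 0, 0],
 [1, 1, 0, 0]]
  V a = (-1, -4, 3, -1)
Solving gives a = (3, -4, 3, -1).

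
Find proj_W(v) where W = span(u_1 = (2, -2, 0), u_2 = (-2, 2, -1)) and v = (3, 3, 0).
proj_W(v) = (0, 0, 0)

Set up U = [u_1 | ... | u_2] ∈ R^(3×2). The projector onto W = col(U) is P = U (U^T U)^(-1) U^T.
Compute U^T U =
  [8, -8]
  [-8, 9],
and U^T v = (0, 0).
Solve U^T U · c = U^T v for the coefficients: c = (0, 0). The projection is proj_W(v) = U c.
Check: (v - proj_W(v)) · u_1 = 0  (should be 0).
Check: (v - proj_W(v)) · u_2 = 0  (should be 0).
Result: proj_W(v) = (0, 0, 0).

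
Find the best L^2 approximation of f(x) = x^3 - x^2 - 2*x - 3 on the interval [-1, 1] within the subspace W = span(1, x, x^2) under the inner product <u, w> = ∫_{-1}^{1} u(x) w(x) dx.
g(x) = -x^2 - 7*x/5 - 3

The best approximation g ∈ W is the orthogonal projection of f onto W. Writing g = a_0 + a_1 x + a_2 x^2, the coefficients solve the normal equations G · a = b where
  G_{ij} = <φ_i, φ_j> and b_i = <f, φ_i>, with φ_0 = 1, φ_1 = x, φ_2 = x^2.
G =
  [2, 0, 2/3]
  [0, 2/3, 0]
  [2/3, 0, 2/5],
b = (-20/3, -14/15, -12/5).
Solving gives a_0 = -3, a_1 = -7/5, a_2 = -1, so
  g(x) = -x^2 - 7*x/5 - 3.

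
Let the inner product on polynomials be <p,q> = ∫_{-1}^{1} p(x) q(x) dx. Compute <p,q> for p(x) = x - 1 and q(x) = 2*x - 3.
<p,q> = 22/3

Expand the product: p(x)·q(x) = 2*x^2 - 5*x + 3.
∫_{-1}^{1} of each monomial x^k gives [2/(k+1) if k even, 0 if k odd]. Integrating term-by-term (or equivalently evaluating the antiderivative F(x) = 2*x^3/3 - 5*x^2/2 + 3*x at the endpoints):
  F(1) − F(−1) = 7/6 − (-37/6) = 22/3.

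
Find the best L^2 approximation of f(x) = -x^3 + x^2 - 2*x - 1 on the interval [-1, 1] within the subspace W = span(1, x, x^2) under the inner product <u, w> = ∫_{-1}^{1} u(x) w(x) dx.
g(x) = x^2 - 13*x/5 - 1

The best approximation g ∈ W is the orthogonal projection of f onto W. Writing g = a_0 + a_1 x + a_2 x^2, the coefficients solve the normal equations G · a = b where
  G_{ij} = <φ_i, φ_j> and b_i = <f, φ_i>, with φ_0 = 1, φ_1 = x, φ_2 = x^2.
G =
  [2, 0, 2/3]
  [0, 2/3, 0]
  [2/3, 0, 2/5],
b = (-4/3, -26/15, -4/15).
Solving gives a_0 = -1, a_1 = -13/5, a_2 = 1, so
  g(x) = x^2 - 13*x/5 - 1.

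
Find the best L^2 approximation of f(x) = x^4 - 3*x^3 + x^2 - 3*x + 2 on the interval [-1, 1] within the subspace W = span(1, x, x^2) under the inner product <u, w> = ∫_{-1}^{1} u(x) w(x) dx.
g(x) = 13*x^2/7 - 24*x/5 + 67/35

The best approximation g ∈ W is the orthogonal projection of f onto W. Writing g = a_0 + a_1 x + a_2 x^2, the coefficients solve the normal equations G · a = b where
  G_{ij} = <φ_i, φ_j> and b_i = <f, φ_i>, with φ_0 = 1, φ_1 = x, φ_2 = x^2.
G =
  [2, 0, 2/3]
  [0, 2/3, 0]
  [2/3, 0, 2/5],
b = (76/15, -16/5, 212/105).
Solving gives a_0 = 67/35, a_1 = -24/5, a_2 = 13/7, so
  g(x) = 13*x^2/7 - 24*x/5 + 67/35.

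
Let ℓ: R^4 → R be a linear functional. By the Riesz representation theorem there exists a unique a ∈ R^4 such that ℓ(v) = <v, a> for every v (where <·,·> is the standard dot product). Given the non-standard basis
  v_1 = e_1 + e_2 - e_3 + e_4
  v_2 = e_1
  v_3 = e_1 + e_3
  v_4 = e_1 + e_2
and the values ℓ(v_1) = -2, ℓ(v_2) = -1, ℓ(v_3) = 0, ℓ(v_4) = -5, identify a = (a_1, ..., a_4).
a = (-1, -4, 1, 4)

Write a = (a_1, ..., a_4) in the standard basis. For each basis vector v_i, ℓ(v_i) = <v_i, a> is a linear equation in the a_j's. Collect the n equations into a matrix system V a = ℓ, where row i of V is v_i (expressed in the standard basis). Since V is invertible (lower-triangular with 1s on the diagonal, up to permutation), solve by back-substitution:
  V =
[[1, 1, -1, 1],
 [1, 0, 0, 0],
 [1, 0, 1, 0],
 [1, 1, 0, 0]]
  V a = (-2, -1, 0, -5)
Solving gives a = (-1, -4, 1, 4).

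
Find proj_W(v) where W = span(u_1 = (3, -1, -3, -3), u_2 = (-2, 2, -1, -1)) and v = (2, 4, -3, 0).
proj_W(v) = (-16/69, 26/23, -295/138, -295/138)

Set up U = [u_1 | ... | u_2] ∈ R^(4×2). The projector onto W = col(U) is P = U (U^T U)^(-1) U^T.
Compute U^T U =
  [28, -2]
  [-2, 10],
and U^T v = (11, 7).
Solve U^T U · c = U^T v for the coefficients: c = (31/69, 109/138). The projection is proj_W(v) = U c.
Check: (v - proj_W(v)) · u_1 = 0  (should be 0).
Check: (v - proj_W(v)) · u_2 = 0  (should be 0).
Result: proj_W(v) = (-16/69, 26/23, -295/138, -295/138).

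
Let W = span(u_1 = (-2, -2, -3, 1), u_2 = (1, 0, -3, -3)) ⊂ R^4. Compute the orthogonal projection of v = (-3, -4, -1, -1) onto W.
proj_W(v) = (-297/163, -292/163, -423/163, 161/163)

Set up U = [u_1 | ... | u_2] ∈ R^(4×2). The projector onto W = col(U) is P = U (U^T U)^(-1) U^T.
Compute U^T U =
  [18, 4]
  [4, 19],
and U^T v = (16, 3).
Solve U^T U · c = U^T v for the coefficients: c = (146/163, -5/163). The projection is proj_W(v) = U c.
Check: (v - proj_W(v)) · u_1 = 0  (should be 0).
Check: (v - proj_W(v)) · u_2 = 0  (should be 0).
Result: proj_W(v) = (-297/163, -292/163, -423/163, 161/163).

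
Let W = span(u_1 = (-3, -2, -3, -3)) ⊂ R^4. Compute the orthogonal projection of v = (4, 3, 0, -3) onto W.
proj_W(v) = (27/31, 18/31, 27/31, 27/31)

Set up U = [u_1 | ... | u_1] ∈ R^(4×1). The projector onto W = col(U) is P = U (U^T U)^(-1) U^T.
Compute U^T U =
  [31],
and U^T v = (-9).
Solve U^T U · c = U^T v for the coefficients: c = (-9/31). The projection is proj_W(v) = U c.
Check: (v - proj_W(v)) · u_1 = 0  (should be 0).
Result: proj_W(v) = (27/31, 18/31, 27/31, 27/31).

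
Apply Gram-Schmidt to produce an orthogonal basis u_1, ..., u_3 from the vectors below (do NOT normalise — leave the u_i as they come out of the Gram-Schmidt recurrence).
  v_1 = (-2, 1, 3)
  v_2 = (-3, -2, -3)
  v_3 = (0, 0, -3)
Orthogonal basis:
  u_1 = (-2, 1, 3)
  u_2 = (-26/7, -23/14, -27/14)
  u_3 = (-63/283, 315/283, -147/283)

Apply the Gram-Schmidt recurrence
  u_1 = v_1
  u_i = v_i − Σ_{j<i} ((v_i · u_j) / (u_j · u_j)) · u_j.

Step by step this gives:
  u_1 = (-2, 1, 3)
  u_2 = (-26/7, -23/14, -27/14)
  u_3 = (-63/283, 315/283, -147/283)

Orthogonality check:
  u_2 · u_1 = 0 (should be 0)
  u_3 · u_1 = 0 (should be 0)
  u_3 · u_2 = 0 (should be 0)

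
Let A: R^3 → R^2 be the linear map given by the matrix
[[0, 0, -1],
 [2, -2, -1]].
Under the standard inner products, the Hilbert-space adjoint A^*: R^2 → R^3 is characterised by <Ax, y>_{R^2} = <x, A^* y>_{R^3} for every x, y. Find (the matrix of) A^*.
A^* = A^T =
[[0, 2],
 [0, -2],
 [-1, -1]]

For real matrices with standard dot products, the defining identity <Ax, y> = <x, A^* y> gives (Ax)^T y = x^T (A^*) y, i.e. x^T A^T y = x^T (A^*) y. Since this holds for all x, y, we must have A^* = A^T. Therefore
A^* =
[[0, 2],
 [0, -2],
 [-1, -1]].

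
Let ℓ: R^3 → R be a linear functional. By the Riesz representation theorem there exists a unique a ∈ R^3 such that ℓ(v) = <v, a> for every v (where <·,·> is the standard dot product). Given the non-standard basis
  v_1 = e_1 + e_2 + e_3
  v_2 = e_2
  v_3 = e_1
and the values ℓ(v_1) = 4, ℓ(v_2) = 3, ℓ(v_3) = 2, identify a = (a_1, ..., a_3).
a = (2, 3, -1)

Write a = (a_1, ..., a_3) in the standard basis. For each basis vector v_i, ℓ(v_i) = <v_i, a> is a linear equation in the a_j's. Collect the n equations into a matrix system V a = ℓ, where row i of V is v_i (expressed in the standard basis). Since V is invertible (lower-triangular with 1s on the diagonal, up to permutation), solve by back-substitution:
  V =
[[1, 1, 1],
 [0, 1, 0],
 [1, 0, 0]]
  V a = (4, 3, 2)
Solving gives a = (2, 3, -1).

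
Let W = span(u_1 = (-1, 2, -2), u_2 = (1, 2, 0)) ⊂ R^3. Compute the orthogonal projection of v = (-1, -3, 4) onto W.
proj_W(v) = (5/9, -34/9, 22/9)

Set up U = [u_1 | ... | u_2] ∈ R^(3×2). The projector onto W = col(U) is P = U (U^T U)^(-1) U^T.
Compute U^T U =
  [9, 3]
  [3, 5],
and U^T v = (-13, -7).
Solve U^T U · c = U^T v for the coefficients: c = (-11/9, -2/3). The projection is proj_W(v) = U c.
Check: (v - proj_W(v)) · u_1 = 0  (should be 0).
Check: (v - proj_W(v)) · u_2 = 0  (should be 0).
Result: proj_W(v) = (5/9, -34/9, 22/9).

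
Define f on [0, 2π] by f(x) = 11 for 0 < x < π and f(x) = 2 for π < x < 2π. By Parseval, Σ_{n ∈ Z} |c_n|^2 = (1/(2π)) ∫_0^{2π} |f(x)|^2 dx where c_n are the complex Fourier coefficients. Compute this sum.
Σ |c_n|^2 = 125/2

Parseval equates the L^2 energy of f (normalised by 1/(2π)) with the ℓ^2 sum of its Fourier coefficients: (1/(2π)) ∫_0^{2π} |f|^2 = Σ |c_n|^2.
Compute the left side: (1/(2π)) [∫_0^π 11^2 dx + ∫_π^{2π} 2^2 dx] = (1/(2π)) · (121π + 4π) = (121 + 4)/2 = 125/2.
So Σ_{n ∈ Z} |c_n|^2 = 125/2.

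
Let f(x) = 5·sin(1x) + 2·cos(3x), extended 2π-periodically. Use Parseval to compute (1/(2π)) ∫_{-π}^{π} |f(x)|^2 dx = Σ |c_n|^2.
Σ |c_n|^2 = 29/2

Expand |f|^2 and use orthogonality of {sin(nx), cos(mx)} on [-π, π]:
  ∫_{-π}^{π} sin(nx)^2 dx = π, ∫ cos(mx)^2 dx = π, and cross terms integrate to 0.
So ∫_{-π}^{π} f(x)^2 dx = 5^2 · π + 2^2 · π = (25 + 4)π.
Divide by 2π: (25 + 4)/2 = 29/2.
By Parseval, this equals Σ |c_n|^2.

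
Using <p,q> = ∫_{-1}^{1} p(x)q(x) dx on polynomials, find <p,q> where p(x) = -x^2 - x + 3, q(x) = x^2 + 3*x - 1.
<p,q> = -86/15

Expand the product: p(x)·q(x) = -x^4 - 4*x^3 + x^2 + 10*x - 3.
∫_{-1}^{1} of each monomial x^k gives [2/(k+1) if k even, 0 if k odd]. Integrating term-by-term (or equivalently evaluating the antiderivative F(x) = -x^5/5 - x^4 + x^3/3 + 5*x^2 - 3*x at the endpoints):
  F(1) − F(−1) = 17/15 − (103/15) = -86/15.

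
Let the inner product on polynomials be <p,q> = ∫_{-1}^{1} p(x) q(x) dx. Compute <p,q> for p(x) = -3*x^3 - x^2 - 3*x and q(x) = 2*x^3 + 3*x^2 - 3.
<p,q> = -116/35

Expand the product: p(x)·q(x) = -6*x^6 - 11*x^5 - 9*x^4 + 3*x^2 + 9*x.
∫_{-1}^{1} of each monomial x^k gives [2/(k+1) if k even, 0 if k odd]. Integrating term-by-term (or equivalently evaluating the antiderivative F(x) = -6*x^7/7 - 11*x^6/6 - 9*x^5/5 + x^3 + 9*x^2/2 at the endpoints):
  F(1) − F(−1) = 106/105 − (454/105) = -116/35.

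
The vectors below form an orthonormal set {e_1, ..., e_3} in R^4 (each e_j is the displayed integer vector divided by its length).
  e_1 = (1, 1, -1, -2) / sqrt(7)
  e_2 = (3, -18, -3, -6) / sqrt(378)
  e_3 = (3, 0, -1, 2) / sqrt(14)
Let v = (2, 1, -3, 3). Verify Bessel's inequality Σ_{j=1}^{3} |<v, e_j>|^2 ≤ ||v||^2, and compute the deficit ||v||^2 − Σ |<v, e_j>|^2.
Σ |<v, e_j>|^2 = 362/21; ||v||^2 = 23; deficit = 121/21

Write each e_j = u_j / sqrt(<u_j, u_j>) where u_j is the displayed integer vector. Then <v, e_j> = <v, u_j> / sqrt(<u_j, u_j>), so |<v, e_j>|^2 = <v, u_j>^2 / <u_j, u_j>.
Coefficients: <v, e_1> = 0/sqrt(7), <v, e_2> = -21/sqrt(378), <v, e_3> = 15/sqrt(14).
Square and sum: Σ |<v, e_j>|^2 = 362/21.
Compute ||v||^2 = v·v = 23.
Deficit = 23 − 362/21 = 121/21 ≥ 0, confirming Bessel's inequality. (The deficit equals ||v − Σ <v,e_j> e_j||^2, the squared distance from v to span{e_j}.)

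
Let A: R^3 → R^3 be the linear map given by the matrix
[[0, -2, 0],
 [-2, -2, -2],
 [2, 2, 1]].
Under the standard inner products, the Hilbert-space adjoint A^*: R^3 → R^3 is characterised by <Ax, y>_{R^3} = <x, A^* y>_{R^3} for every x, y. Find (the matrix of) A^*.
A^* = A^T =
[[0, -2, 2],
 [-2, -2, 2],
 [0, -2, 1]]

For real matrices with standard dot products, the defining identity <Ax, y> = <x, A^* y> gives (Ax)^T y = x^T (A^*) y, i.e. x^T A^T y = x^T (A^*) y. Since this holds for all x, y, we must have A^* = A^T. Therefore
A^* =
[[0, -2, 2],
 [-2, -2, 2],
 [0, -2, 1]].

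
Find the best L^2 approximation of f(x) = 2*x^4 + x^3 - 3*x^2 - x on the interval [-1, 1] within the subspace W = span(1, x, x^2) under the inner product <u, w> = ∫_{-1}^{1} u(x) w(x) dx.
g(x) = -9*x^2/7 - 2*x/5 - 6/35

The best approximation g ∈ W is the orthogonal projection of f onto W. Writing g = a_0 + a_1 x + a_2 x^2, the coefficients solve the normal equations G · a = b where
  G_{ij} = <φ_i, φ_j> and b_i = <f, φ_i>, with φ_0 = 1, φ_1 = x, φ_2 = x^2.
G =
  [2, 0, 2/3]
  [0, 2/3, 0]
  [2/3, 0, 2/5],
b = (-6/5, -4/15, -22/35).
Solving gives a_0 = -6/35, a_1 = -2/5, a_2 = -9/7, so
  g(x) = -9*x^2/7 - 2*x/5 - 6/35.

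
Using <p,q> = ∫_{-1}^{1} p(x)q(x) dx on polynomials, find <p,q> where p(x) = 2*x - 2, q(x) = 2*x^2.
<p,q> = -8/3

Expand the product: p(x)·q(x) = 4*x^3 - 4*x^2.
∫_{-1}^{1} of each monomial x^k gives [2/(k+1) if k even, 0 if k odd]. Integrating term-by-term (or equivalently evaluating the antiderivative F(x) = x^4 - 4*x^3/3 at the endpoints):
  F(1) − F(−1) = -1/3 − (7/3) = -8/3.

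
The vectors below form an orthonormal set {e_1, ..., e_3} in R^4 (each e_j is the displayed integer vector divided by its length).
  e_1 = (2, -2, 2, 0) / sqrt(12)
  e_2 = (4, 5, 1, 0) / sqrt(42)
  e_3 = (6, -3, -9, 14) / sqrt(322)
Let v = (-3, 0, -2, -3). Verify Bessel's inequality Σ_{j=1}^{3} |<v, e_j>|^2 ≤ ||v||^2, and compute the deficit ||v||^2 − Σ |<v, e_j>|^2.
Σ |<v, e_j>|^2 = 425/23; ||v||^2 = 22; deficit = 81/23

Write each e_j = u_j / sqrt(<u_j, u_j>) where u_j is the displayed integer vector. Then <v, e_j> = <v, u_j> / sqrt(<u_j, u_j>), so |<v, e_j>|^2 = <v, u_j>^2 / <u_j, u_j>.
Coefficients: <v, e_1> = -10/sqrt(12), <v, e_2> = -14/sqrt(42), <v, e_3> = -42/sqrt(322).
Square and sum: Σ |<v, e_j>|^2 = 425/23.
Compute ||v||^2 = v·v = 22.
Deficit = 22 − 425/23 = 81/23 ≥ 0, confirming Bessel's inequality. (The deficit equals ||v − Σ <v,e_j> e_j||^2, the squared distance from v to span{e_j}.)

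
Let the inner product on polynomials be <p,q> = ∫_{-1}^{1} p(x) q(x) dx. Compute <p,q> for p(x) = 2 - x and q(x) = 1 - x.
<p,q> = 14/3

Expand the product: p(x)·q(x) = x^2 - 3*x + 2.
∫_{-1}^{1} of each monomial x^k gives [2/(k+1) if k even, 0 if k odd]. Integrating term-by-term (or equivalently evaluating the antiderivative F(x) = x^3/3 - 3*x^2/2 + 2*x at the endpoints):
  F(1) − F(−1) = 5/6 − (-23/6) = 14/3.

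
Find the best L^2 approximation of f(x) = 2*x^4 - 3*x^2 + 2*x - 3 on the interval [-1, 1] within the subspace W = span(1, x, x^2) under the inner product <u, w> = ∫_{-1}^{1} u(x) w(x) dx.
g(x) = -9*x^2/7 + 2*x - 111/35

The best approximation g ∈ W is the orthogonal projection of f onto W. Writing g = a_0 + a_1 x + a_2 x^2, the coefficients solve the normal equations G · a = b where
  G_{ij} = <φ_i, φ_j> and b_i = <f, φ_i>, with φ_0 = 1, φ_1 = x, φ_2 = x^2.
G =
  [2, 0, 2/3]
  [0, 2/3, 0]
  [2/3, 0, 2/5],
b = (-36/5, 4/3, -92/35).
Solving gives a_0 = -111/35, a_1 = 2, a_2 = -9/7, so
  g(x) = -9*x^2/7 + 2*x - 111/35.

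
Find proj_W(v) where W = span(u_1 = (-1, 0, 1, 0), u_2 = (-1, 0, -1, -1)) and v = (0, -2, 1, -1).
proj_W(v) = (-1/2, 0, 1/2, 0)

Set up U = [u_1 | ... | u_2] ∈ R^(4×2). The projector onto W = col(U) is P = U (U^T U)^(-1) U^T.
Compute U^T U =
  [2, 0]
  [0, 3],
and U^T v = (1, 0).
Solve U^T U · c = U^T v for the coefficients: c = (1/2, 0). The projection is proj_W(v) = U c.
Check: (v - proj_W(v)) · u_1 = 0  (should be 0).
Check: (v - proj_W(v)) · u_2 = 0  (should be 0).
Result: proj_W(v) = (-1/2, 0, 1/2, 0).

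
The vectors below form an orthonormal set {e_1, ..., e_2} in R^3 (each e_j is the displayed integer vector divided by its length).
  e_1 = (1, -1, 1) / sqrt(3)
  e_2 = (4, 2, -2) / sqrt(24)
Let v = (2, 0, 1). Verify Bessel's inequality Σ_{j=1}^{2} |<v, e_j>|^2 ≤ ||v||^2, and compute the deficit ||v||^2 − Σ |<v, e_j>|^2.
Σ |<v, e_j>|^2 = 9/2; ||v||^2 = 5; deficit = 1/2

Write each e_j = u_j / sqrt(<u_j, u_j>) where u_j is the displayed integer vector. Then <v, e_j> = <v, u_j> / sqrt(<u_j, u_j>), so |<v, e_j>|^2 = <v, u_j>^2 / <u_j, u_j>.
Coefficients: <v, e_1> = 3/sqrt(3), <v, e_2> = 6/sqrt(24).
Square and sum: Σ |<v, e_j>|^2 = 9/2.
Compute ||v||^2 = v·v = 5.
Deficit = 5 − 9/2 = 1/2 ≥ 0, confirming Bessel's inequality. (The deficit equals ||v − Σ <v,e_j> e_j||^2, the squared distance from v to span{e_j}.)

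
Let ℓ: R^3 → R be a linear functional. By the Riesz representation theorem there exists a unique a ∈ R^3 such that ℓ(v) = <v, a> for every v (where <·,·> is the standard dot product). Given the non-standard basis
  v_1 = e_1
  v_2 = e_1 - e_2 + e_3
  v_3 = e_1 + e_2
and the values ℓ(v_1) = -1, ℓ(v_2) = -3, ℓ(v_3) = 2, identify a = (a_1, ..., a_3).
a = (-1, 3, 1)

Write a = (a_1, ..., a_3) in the standard basis. For each basis vector v_i, ℓ(v_i) = <v_i, a> is a linear equation in the a_j's. Collect the n equations into a matrix system V a = ℓ, where row i of V is v_i (expressed in the standard basis). Since V is invertible (lower-triangular with 1s on the diagonal, up to permutation), solve by back-substitution:
  V =
[[1, 0, 0],
 [1, -1, 1],
 [1, 1, 0]]
  V a = (-1, -3, 2)
Solving gives a = (-1, 3, 1).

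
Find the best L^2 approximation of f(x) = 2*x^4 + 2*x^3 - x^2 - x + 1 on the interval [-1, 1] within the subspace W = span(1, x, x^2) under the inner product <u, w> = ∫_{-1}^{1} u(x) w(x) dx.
g(x) = 5*x^2/7 + x/5 + 29/35

The best approximation g ∈ W is the orthogonal projection of f onto W. Writing g = a_0 + a_1 x + a_2 x^2, the coefficients solve the normal equations G · a = b where
  G_{ij} = <φ_i, φ_j> and b_i = <f, φ_i>, with φ_0 = 1, φ_1 = x, φ_2 = x^2.
G =
  [2, 0, 2/3]
  [0, 2/3, 0]
  [2/3, 0, 2/5],
b = (32/15, 2/15, 88/105).
Solving gives a_0 = 29/35, a_1 = 1/5, a_2 = 5/7, so
  g(x) = 5*x^2/7 + x/5 + 29/35.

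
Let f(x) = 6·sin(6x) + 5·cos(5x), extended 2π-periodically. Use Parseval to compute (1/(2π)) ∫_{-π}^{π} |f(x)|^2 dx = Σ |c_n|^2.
Σ |c_n|^2 = 61/2

Expand |f|^2 and use orthogonality of {sin(nx), cos(mx)} on [-π, π]:
  ∫_{-π}^{π} sin(nx)^2 dx = π, ∫ cos(mx)^2 dx = π, and cross terms integrate to 0.
So ∫_{-π}^{π} f(x)^2 dx = 6^2 · π + 5^2 · π = (36 + 25)π.
Divide by 2π: (36 + 25)/2 = 61/2.
By Parseval, this equals Σ |c_n|^2.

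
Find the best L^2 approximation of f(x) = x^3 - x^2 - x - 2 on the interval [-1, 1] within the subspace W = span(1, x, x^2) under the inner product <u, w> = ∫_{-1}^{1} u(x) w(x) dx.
g(x) = -x^2 - 2*x/5 - 2

The best approximation g ∈ W is the orthogonal projection of f onto W. Writing g = a_0 + a_1 x + a_2 x^2, the coefficients solve the normal equations G · a = b where
  G_{ij} = <φ_i, φ_j> and b_i = <f, φ_i>, with φ_0 = 1, φ_1 = x, φ_2 = x^2.
G =
  [2, 0, 2/3]
  [0, 2/3, 0]
  [2/3, 0, 2/5],
b = (-14/3, -4/15, -26/15).
Solving gives a_0 = -2, a_1 = -2/5, a_2 = -1, so
  g(x) = -x^2 - 2*x/5 - 2.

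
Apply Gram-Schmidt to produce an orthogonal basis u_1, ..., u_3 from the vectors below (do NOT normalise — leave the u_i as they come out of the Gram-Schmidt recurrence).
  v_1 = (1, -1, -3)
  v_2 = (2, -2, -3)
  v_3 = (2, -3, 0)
Orthogonal basis:
  u_1 = (1, -1, -3)
  u_2 = (9/11, -9/11, 6/11)
  u_3 = (-1/2, -1/2, 0)

Apply the Gram-Schmidt recurrence
  u_1 = v_1
  u_i = v_i − Σ_{j<i} ((v_i · u_j) / (u_j · u_j)) · u_j.

Step by step this gives:
  u_1 = (1, -1, -3)
  u_2 = (9/11, -9/11, 6/11)
  u_3 = (-1/2, -1/2, 0)

Orthogonality check:
  u_2 · u_1 = 0 (should be 0)
  u_3 · u_1 = 0 (should be 0)
  u_3 · u_2 = 0 (should be 0)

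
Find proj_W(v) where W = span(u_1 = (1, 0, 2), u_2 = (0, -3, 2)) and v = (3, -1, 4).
proj_W(v) = (99/49, -33/49, 220/49)

Set up U = [u_1 | ... | u_2] ∈ R^(3×2). The projector onto W = col(U) is P = U (U^T U)^(-1) U^T.
Compute U^T U =
  [5, 4]
  [4, 13],
and U^T v = (11, 11).
Solve U^T U · c = U^T v for the coefficients: c = (99/49, 11/49). The projection is proj_W(v) = U c.
Check: (v - proj_W(v)) · u_1 = 0  (should be 0).
Check: (v - proj_W(v)) · u_2 = 0  (should be 0).
Result: proj_W(v) = (99/49, -33/49, 220/49).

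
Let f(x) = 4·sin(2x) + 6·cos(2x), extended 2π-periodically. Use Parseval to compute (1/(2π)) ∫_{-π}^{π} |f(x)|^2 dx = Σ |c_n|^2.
Σ |c_n|^2 = 26

Expand |f|^2 and use orthogonality of {sin(nx), cos(mx)} on [-π, π]:
  ∫_{-π}^{π} sin(nx)^2 dx = π, ∫ cos(mx)^2 dx = π, and cross terms integrate to 0.
So ∫_{-π}^{π} f(x)^2 dx = 4^2 · π + 6^2 · π = (16 + 36)π.
Divide by 2π: (16 + 36)/2 = 26.
By Parseval, this equals Σ |c_n|^2.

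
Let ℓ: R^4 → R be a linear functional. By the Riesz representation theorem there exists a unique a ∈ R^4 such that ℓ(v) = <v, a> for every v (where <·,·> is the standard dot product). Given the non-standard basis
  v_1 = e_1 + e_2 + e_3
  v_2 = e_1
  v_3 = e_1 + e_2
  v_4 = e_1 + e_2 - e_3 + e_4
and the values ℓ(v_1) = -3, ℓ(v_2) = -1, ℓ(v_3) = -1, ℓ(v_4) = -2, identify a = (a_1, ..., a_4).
a = (-1, 0, -2, -3)

Write a = (a_1, ..., a_4) in the standard basis. For each basis vector v_i, ℓ(v_i) = <v_i, a> is a linear equation in the a_j's. Collect the n equations into a matrix system V a = ℓ, where row i of V is v_i (expressed in the standard basis). Since V is invertible (lower-triangular with 1s on the diagonal, up to permutation), solve by back-substitution:
  V =
[[1, 1, 1, 0],
 [1, 0, 0, 0],
 [1, 1, 0, 0],
 [1, 1, -1, 1]]
  V a = (-3, -1, -1, -2)
Solving gives a = (-1, 0, -2, -3).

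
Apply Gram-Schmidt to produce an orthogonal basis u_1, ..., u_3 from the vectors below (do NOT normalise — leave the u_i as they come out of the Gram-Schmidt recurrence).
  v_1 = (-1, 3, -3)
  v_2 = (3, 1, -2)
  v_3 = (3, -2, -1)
Orthogonal basis:
  u_1 = (-1, 3, -3)
  u_2 = (63/19, 1/19, -20/19)
  u_3 = (-3/10, -11/10, -1)

Apply the Gram-Schmidt recurrence
  u_1 = v_1
  u_i = v_i − Σ_{j<i} ((v_i · u_j) / (u_j · u_j)) · u_j.

Step by step this gives:
  u_1 = (-1, 3, -3)
  u_2 = (63/19, 1/19, -20/19)
  u_3 = (-3/10, -11/10, -1)

Orthogonality check:
  u_2 · u_1 = 0 (should be 0)
  u_3 · u_1 = 0 (should be 0)
  u_3 · u_2 = 0 (should be 0)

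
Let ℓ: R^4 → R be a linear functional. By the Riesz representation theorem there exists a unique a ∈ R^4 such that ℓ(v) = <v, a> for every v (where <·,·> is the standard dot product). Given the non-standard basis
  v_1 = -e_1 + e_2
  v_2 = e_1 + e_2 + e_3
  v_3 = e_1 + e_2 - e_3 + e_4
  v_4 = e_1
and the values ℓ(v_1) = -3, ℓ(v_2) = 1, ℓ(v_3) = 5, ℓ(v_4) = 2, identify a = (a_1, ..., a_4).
a = (2, -1, 0, 4)

Write a = (a_1, ..., a_4) in the standard basis. For each basis vector v_i, ℓ(v_i) = <v_i, a> is a linear equation in the a_j's. Collect the n equations into a matrix system V a = ℓ, where row i of V is v_i (expressed in the standard basis). Since V is invertible (lower-triangular with 1s on the diagonal, up to permutation), solve by back-substitution:
  V =
[[-1, 1, 0, 0],
 [1, 1, 1, 0],
 [1, 1, -1, 1],
 [1, 0, 0, 0]]
  V a = (-3, 1, 5, 2)
Solving gives a = (2, -1, 0, 4).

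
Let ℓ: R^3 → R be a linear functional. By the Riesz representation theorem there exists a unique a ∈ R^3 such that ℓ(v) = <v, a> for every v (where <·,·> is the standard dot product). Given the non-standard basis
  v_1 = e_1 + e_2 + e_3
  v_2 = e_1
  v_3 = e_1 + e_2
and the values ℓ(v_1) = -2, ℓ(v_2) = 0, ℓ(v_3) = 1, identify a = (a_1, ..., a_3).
a = (0, 1, -3)

Write a = (a_1, ..., a_3) in the standard basis. For each basis vector v_i, ℓ(v_i) = <v_i, a> is a linear equation in the a_j's. Collect the n equations into a matrix system V a = ℓ, where row i of V is v_i (expressed in the standard basis). Since V is invertible (lower-triangular with 1s on the diagonal, up to permutation), solve by back-substitution:
  V =
[[1, 1, 1],
 [1, 0, 0],
 [1, 1, 0]]
  V a = (-2, 0, 1)
Solving gives a = (0, 1, -3).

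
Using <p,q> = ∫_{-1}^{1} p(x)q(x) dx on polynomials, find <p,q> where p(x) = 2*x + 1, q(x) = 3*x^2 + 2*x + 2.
<p,q> = 26/3

Expand the product: p(x)·q(x) = 6*x^3 + 7*x^2 + 6*x + 2.
∫_{-1}^{1} of each monomial x^k gives [2/(k+1) if k even, 0 if k odd]. Integrating term-by-term (or equivalently evaluating the antiderivative F(x) = 3*x^4/2 + 7*x^3/3 + 3*x^2 + 2*x at the endpoints):
  F(1) − F(−1) = 53/6 − (1/6) = 26/3.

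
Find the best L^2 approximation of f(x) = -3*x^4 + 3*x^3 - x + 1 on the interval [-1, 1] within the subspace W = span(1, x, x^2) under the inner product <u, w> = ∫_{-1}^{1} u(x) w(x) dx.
g(x) = -18*x^2/7 + 4*x/5 + 44/35

The best approximation g ∈ W is the orthogonal projection of f onto W. Writing g = a_0 + a_1 x + a_2 x^2, the coefficients solve the normal equations G · a = b where
  G_{ij} = <φ_i, φ_j> and b_i = <f, φ_i>, with φ_0 = 1, φ_1 = x, φ_2 = x^2.
G =
  [2, 0, 2/3]
  [0, 2/3, 0]
  [2/3, 0, 2/5],
b = (4/5, 8/15, -4/21).
Solving gives a_0 = 44/35, a_1 = 4/5, a_2 = -18/7, so
  g(x) = -18*x^2/7 + 4*x/5 + 44/35.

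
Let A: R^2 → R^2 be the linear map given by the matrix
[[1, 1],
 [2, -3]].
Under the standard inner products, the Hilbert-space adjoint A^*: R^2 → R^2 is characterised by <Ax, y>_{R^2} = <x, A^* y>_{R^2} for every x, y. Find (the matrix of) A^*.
A^* = A^T =
[[1, 2],
 [1, -3]]

For real matrices with standard dot products, the defining identity <Ax, y> = <x, A^* y> gives (Ax)^T y = x^T (A^*) y, i.e. x^T A^T y = x^T (A^*) y. Since this holds for all x, y, we must have A^* = A^T. Therefore
A^* =
[[1, 2],
 [1, -3]].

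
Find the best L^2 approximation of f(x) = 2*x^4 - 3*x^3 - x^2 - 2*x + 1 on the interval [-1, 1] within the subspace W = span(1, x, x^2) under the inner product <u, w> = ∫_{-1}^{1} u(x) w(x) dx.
g(x) = 5*x^2/7 - 19*x/5 + 29/35

The best approximation g ∈ W is the orthogonal projection of f onto W. Writing g = a_0 + a_1 x + a_2 x^2, the coefficients solve the normal equations G · a = b where
  G_{ij} = <φ_i, φ_j> and b_i = <f, φ_i>, with φ_0 = 1, φ_1 = x, φ_2 = x^2.
G =
  [2, 0, 2/3]
  [0, 2/3, 0]
  [2/3, 0, 2/5],
b = (32/15, -38/15, 88/105).
Solving gives a_0 = 29/35, a_1 = -19/5, a_2 = 5/7, so
  g(x) = 5*x^2/7 - 19*x/5 + 29/35.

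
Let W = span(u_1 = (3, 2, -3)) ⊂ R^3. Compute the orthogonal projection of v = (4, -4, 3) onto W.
proj_W(v) = (-15/22, -5/11, 15/22)

Set up U = [u_1 | ... | u_1] ∈ R^(3×1). The projector onto W = col(U) is P = U (U^T U)^(-1) U^T.
Compute U^T U =
  [22],
and U^T v = (-5).
Solve U^T U · c = U^T v for the coefficients: c = (-5/22). The projection is proj_W(v) = U c.
Check: (v - proj_W(v)) · u_1 = 0  (should be 0).
Result: proj_W(v) = (-15/22, -5/11, 15/22).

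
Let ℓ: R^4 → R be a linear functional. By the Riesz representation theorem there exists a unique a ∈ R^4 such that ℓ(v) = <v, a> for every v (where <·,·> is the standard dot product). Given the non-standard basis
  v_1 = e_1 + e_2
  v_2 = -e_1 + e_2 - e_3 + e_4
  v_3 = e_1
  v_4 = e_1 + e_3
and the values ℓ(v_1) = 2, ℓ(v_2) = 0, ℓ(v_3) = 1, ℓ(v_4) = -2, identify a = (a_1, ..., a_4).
a = (1, 1, -3, -3)

Write a = (a_1, ..., a_4) in the standard basis. For each basis vector v_i, ℓ(v_i) = <v_i, a> is a linear equation in the a_j's. Collect the n equations into a matrix system V a = ℓ, where row i of V is v_i (expressed in the standard basis). Since V is invertible (lower-triangular with 1s on the diagonal, up to permutation), solve by back-substitution:
  V =
[[1, 1, 0, 0],
 [-1, 1, -1, 1],
 [1, 0, 0, 0],
 [1, 0, 1, 0]]
  V a = (2, 0, 1, -2)
Solving gives a = (1, 1, -3, -3).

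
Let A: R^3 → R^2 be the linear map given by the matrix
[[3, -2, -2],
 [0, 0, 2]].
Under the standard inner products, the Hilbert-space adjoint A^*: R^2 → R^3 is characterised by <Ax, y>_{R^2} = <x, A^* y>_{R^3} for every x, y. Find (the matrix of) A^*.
A^* = A^T =
[[3, 0],
 [-2, 0],
 [-2, 2]]

For real matrices with standard dot products, the defining identity <Ax, y> = <x, A^* y> gives (Ax)^T y = x^T (A^*) y, i.e. x^T A^T y = x^T (A^*) y. Since this holds for all x, y, we must have A^* = A^T. Therefore
A^* =
[[3, 0],
 [-2, 0],
 [-2, 2]].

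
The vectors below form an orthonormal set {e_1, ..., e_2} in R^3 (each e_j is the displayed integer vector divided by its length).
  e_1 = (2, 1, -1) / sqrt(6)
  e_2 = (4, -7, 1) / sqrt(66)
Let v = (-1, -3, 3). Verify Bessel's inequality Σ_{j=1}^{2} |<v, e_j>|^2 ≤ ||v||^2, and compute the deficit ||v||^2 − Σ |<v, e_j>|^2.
Σ |<v, e_j>|^2 = 184/11; ||v||^2 = 19; deficit = 25/11

Write each e_j = u_j / sqrt(<u_j, u_j>) where u_j is the displayed integer vector. Then <v, e_j> = <v, u_j> / sqrt(<u_j, u_j>), so |<v, e_j>|^2 = <v, u_j>^2 / <u_j, u_j>.
Coefficients: <v, e_1> = -8/sqrt(6), <v, e_2> = 20/sqrt(66).
Square and sum: Σ |<v, e_j>|^2 = 184/11.
Compute ||v||^2 = v·v = 19.
Deficit = 19 − 184/11 = 25/11 ≥ 0, confirming Bessel's inequality. (The deficit equals ||v − Σ <v,e_j> e_j||^2, the squared distance from v to span{e_j}.)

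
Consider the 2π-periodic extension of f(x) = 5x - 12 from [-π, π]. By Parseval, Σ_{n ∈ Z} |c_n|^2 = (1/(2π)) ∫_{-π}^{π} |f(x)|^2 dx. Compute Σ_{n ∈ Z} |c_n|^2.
Σ |c_n|^2 = 25π^2/3 + 144

Expand and integrate term by term over [-π, π]:
  ∫ (5x)^2 dx = 25·(2π^3/3); ∫ 2·5·(-12)·x dx = 0 (odd integrand); ∫ (-12)^2 dx = 144·2π.
So (1/(2π)) ∫_{-π}^{π} (5x - 12)^2 dx = 25π^2/3 + 144 = 25π^2/3 + 144.
Parseval ⇒ Σ |c_n|^2 = 25π^2/3 + 144.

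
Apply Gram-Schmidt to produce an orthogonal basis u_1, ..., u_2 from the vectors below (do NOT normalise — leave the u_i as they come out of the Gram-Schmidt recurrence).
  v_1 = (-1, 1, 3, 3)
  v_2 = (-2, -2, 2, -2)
Orthogonal basis:
  u_1 = (-1, 1, 3, 3)
  u_2 = (-2, -2, 2, -2)

Apply the Gram-Schmidt recurrence
  u_1 = v_1
  u_i = v_i − Σ_{j<i} ((v_i · u_j) / (u_j · u_j)) · u_j.

Step by step this gives:
  u_1 = (-1, 1, 3, 3)
  u_2 = (-2, -2, 2, -2)

Orthogonality check:
  u_2 · u_1 = 0 (should be 0)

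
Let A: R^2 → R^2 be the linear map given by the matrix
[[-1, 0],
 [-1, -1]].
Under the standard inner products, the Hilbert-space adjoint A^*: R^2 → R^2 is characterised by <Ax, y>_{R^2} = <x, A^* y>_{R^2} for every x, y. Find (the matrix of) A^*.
A^* = A^T =
[[-1, -1],
 [0, -1]]

For real matrices with standard dot products, the defining identity <Ax, y> = <x, A^* y> gives (Ax)^T y = x^T (A^*) y, i.e. x^T A^T y = x^T (A^*) y. Since this holds for all x, y, we must have A^* = A^T. Therefore
A^* =
[[-1, -1],
 [0, -1]].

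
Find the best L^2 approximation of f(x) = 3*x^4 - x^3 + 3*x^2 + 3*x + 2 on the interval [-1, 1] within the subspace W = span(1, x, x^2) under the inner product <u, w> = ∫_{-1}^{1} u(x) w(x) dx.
g(x) = 39*x^2/7 + 12*x/5 + 61/35

The best approximation g ∈ W is the orthogonal projection of f onto W. Writing g = a_0 + a_1 x + a_2 x^2, the coefficients solve the normal equations G · a = b where
  G_{ij} = <φ_i, φ_j> and b_i = <f, φ_i>, with φ_0 = 1, φ_1 = x, φ_2 = x^2.
G =
  [2, 0, 2/3]
  [0, 2/3, 0]
  [2/3, 0, 2/5],
b = (36/5, 8/5, 356/105).
Solving gives a_0 = 61/35, a_1 = 12/5, a_2 = 39/7, so
  g(x) = 39*x^2/7 + 12*x/5 + 61/35.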